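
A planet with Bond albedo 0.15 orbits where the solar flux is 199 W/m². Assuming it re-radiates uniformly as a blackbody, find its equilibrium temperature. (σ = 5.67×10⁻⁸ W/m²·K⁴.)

T ≈ 165 K

Power absorbed = (1−a)S·πR²; power emitted = 4πR²σT⁴. Equating and cancelling πR²:
T = ((1−a)S / 4σ)^(1/4) = (169 / (4 × 5.67×10⁻⁸))^(1/4) = (7.46×10^8)^(1/4).
T = 165 K.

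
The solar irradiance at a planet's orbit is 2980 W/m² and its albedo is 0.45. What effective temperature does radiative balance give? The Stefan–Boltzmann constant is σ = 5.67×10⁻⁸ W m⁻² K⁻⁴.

T ≈ 292 K

Power absorbed = (1−a)S·πR²; power emitted = 4πR²σT⁴. Equating and cancelling πR²:
T = ((1−a)S / 4σ)^(1/4) = (1640 / (4 × 5.67×10⁻⁸))^(1/4) = (7.23×10^9)^(1/4).
T = 292 K.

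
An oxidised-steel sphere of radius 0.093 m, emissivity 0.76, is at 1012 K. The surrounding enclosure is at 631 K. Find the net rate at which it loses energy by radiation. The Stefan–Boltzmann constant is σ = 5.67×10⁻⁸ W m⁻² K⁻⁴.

A = 4πr² = 4π × (0.093)² = 0.109 m².
Q = εσA(T⁴ − T_s⁴). T⁴ − T_s⁴ = (1012)⁴ − (631)⁴ = 1.05×10^12 − 1.59×10^11 = 8.90×10^11 K⁴.
Q = 0.76 × 5.67×10⁻⁸ × 0.109 × 8.90×10^11 = 4170 W.

Q ≈ 4170 W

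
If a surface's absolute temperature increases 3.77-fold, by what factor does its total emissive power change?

factor ≈ 202

P ∝ T⁴, so the power scales as (3.77)⁴ = 202.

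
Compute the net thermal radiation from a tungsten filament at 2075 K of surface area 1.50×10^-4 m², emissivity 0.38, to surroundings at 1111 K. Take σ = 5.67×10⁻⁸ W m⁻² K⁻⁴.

Q = εσA(T⁴ − T_s⁴). T⁴ − T_s⁴ = (2075)⁴ − (1111)⁴ = 1.85×10^13 − 1.52×10^12 = 1.70×10^13 K⁴.
Q = 0.38 × 5.67×10⁻⁸ × 1.50×10^-4 × 1.70×10^13 = 55.0 W.

Q ≈ 55.0 W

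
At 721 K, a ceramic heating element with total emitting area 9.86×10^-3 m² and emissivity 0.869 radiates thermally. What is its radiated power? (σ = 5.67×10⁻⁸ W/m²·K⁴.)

Stefan–Boltzmann: P = εσAT⁴ = 0.869 × 5.67×10⁻⁸ × 9.86×10^-3 × (721)⁴ = 0.869 × 5.67×10⁻⁸ × 9.86×10^-3 × 2.70×10^11.
P = 131 W.

P ≈ 131 W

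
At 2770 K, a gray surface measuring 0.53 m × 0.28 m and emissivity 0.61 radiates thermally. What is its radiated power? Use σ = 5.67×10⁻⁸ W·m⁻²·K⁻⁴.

A = 0.53 × 0.28 = 0.148 m².
Stefan–Boltzmann: P = εσAT⁴ = 0.61 × 5.67×10⁻⁸ × 0.148 × (2770)⁴ = 0.61 × 5.67×10⁻⁸ × 0.148 × 5.89×10^13.
P = 3.02×10^5 W.

P ≈ 3.02×10^5 W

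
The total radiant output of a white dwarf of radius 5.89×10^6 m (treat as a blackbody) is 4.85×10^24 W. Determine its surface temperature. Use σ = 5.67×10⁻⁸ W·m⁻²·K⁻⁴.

T ≈ 21000 K

A = 4πr² = 4π × (5.89×10^6)² = 4.36×10^14 m².
From P = σAT⁴, T = (P / σA)^(1/4) = (4.85×10^24 / (5.67×10⁻⁸ × 4.36×10^14))^(1/4).
T = (1.96×10^17)^(1/4) = 21000 K.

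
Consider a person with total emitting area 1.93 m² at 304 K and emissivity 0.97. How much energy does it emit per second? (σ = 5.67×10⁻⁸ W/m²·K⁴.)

P = εσAT⁴ = 0.97 × 5.67×10⁻⁸ × 1.93 × (304)⁴ = 0.97 × 5.67×10⁻⁸ × 1.93 × 8.54×10^9.
P = 907 W.

P ≈ 907 W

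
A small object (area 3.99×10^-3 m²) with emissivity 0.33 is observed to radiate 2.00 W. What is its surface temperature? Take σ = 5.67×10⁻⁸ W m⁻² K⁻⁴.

From P = εσAT⁴, T = (P / εσA)^(1/4) = (2.00 / (0.33 × 5.67×10⁻⁸ × 3.99×10^-3))^(1/4).
T = (2.68×10^10)^(1/4) = 405 K.

T ≈ 405 K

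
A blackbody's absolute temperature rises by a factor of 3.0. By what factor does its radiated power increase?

factor ≈ 81.0

P ∝ T⁴, so the power scales as (3.0)⁴ = 81.0.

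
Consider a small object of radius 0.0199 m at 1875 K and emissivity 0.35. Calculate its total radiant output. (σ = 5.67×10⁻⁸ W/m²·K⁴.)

P ≈ 1220 W

A = 4πr² = 4π × (0.0199)² = 4.98×10^-3 m².
P = εσAT⁴ = 0.35 × 5.67×10⁻⁸ × 4.98×10^-3 × (1875)⁴ = 0.35 × 5.67×10⁻⁸ × 4.98×10^-3 × 1.24×10^13.
P = 1220 W.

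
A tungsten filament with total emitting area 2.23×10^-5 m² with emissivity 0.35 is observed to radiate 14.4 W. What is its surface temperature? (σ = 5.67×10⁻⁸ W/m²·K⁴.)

From P = εσAT⁴, T = (P / εσA)^(1/4) = (14.4 / (0.35 × 5.67×10⁻⁸ × 2.23×10^-5))^(1/4).
T = (3.25×10^13)^(1/4) = 2390 K.

T ≈ 2390 K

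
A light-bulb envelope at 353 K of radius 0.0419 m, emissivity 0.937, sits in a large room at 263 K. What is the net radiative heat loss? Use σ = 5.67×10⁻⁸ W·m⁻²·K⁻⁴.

A = 4πr² = 4π × (0.0419)² = 0.0221 m².
Q = εσA(T⁴ − T_s⁴). T⁴ − T_s⁴ = (353)⁴ − (263)⁴ = 1.55×10^10 − 4.78×10^9 = 1.07×10^10 K⁴.
Q = 0.937 × 5.67×10⁻⁸ × 0.0221 × 1.07×10^10 = 12.6 W.

Q ≈ 12.6 W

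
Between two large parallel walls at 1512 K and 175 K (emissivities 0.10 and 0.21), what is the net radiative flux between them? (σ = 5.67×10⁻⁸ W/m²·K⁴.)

For two large parallel gray plates, q = σ(T₁⁴ − T₂⁴) / (1/ε₁ + 1/ε₂ − 1).
1/ε₁ + 1/ε₂ − 1 = 1/0.10 + 1/0.21 − 1 = 13.76.
T₁⁴ − T₂⁴ = 5.23×10^12 − 9.38×10^8 = 5.23×10^12 K⁴.
q = 5.67×10⁻⁸ × 5.23×10^12 / 13.76 = 21500 W/m².

q ≈ 21500 W/m²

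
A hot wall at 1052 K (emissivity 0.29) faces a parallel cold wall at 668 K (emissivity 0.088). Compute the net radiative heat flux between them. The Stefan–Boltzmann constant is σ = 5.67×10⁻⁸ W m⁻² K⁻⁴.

For two large parallel gray plates, q = σ(T₁⁴ − T₂⁴) / (1/ε₁ + 1/ε₂ − 1).
1/ε₁ + 1/ε₂ − 1 = 1/0.29 + 1/0.088 − 1 = 13.81.
T₁⁴ − T₂⁴ = 1.22×10^12 − 1.99×10^11 = 1.03×10^12 K⁴.
q = 5.67×10⁻⁸ × 1.03×10^12 / 13.81 = 4210 W/m².

q ≈ 4210 W/m²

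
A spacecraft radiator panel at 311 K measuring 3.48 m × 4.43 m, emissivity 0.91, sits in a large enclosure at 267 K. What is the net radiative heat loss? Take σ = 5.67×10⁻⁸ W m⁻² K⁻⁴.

A = 3.48 × 4.43 = 15.4 m².
Q = εσA(T⁴ − T_s⁴). T⁴ − T_s⁴ = (311)⁴ − (267)⁴ = 9.35×10^9 − 5.08×10^9 = 4.27×10^9 K⁴.
Q = 0.91 × 5.67×10⁻⁸ × 15.4 × 4.27×10^9 = 3400 W.

Q ≈ 3400 W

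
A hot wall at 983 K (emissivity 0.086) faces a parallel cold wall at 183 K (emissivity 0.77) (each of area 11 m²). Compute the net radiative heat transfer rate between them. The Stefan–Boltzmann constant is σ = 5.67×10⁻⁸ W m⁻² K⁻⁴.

For two large parallel gray plates, q = σ(T₁⁴ − T₂⁴) / (1/ε₁ + 1/ε₂ − 1).
1/ε₁ + 1/ε₂ − 1 = 1/0.086 + 1/0.77 − 1 = 11.93.
T₁⁴ − T₂⁴ = 9.34×10^11 − 1.12×10^9 = 9.33×10^11 K⁴.
q = 5.67×10⁻⁸ × 9.33×10^11 / 11.93 = 4430 W/m².
Q = q·A = 4430 × 11 = 48800 W.

Q ≈ 48800 W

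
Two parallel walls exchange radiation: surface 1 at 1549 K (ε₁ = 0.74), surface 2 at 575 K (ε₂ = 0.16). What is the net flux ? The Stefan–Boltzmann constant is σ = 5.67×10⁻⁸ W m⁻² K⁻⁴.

q ≈ 48500 W/m²

For two large parallel gray plates, q = σ(T₁⁴ − T₂⁴) / (1/ε₁ + 1/ε₂ − 1).
1/ε₁ + 1/ε₂ − 1 = 1/0.74 + 1/0.16 − 1 = 6.601.
T₁⁴ − T₂⁴ = 5.76×10^12 − 1.09×10^11 = 5.65×10^12 K⁴.
q = 5.67×10⁻⁸ × 5.65×10^12 / 6.601 = 48500 W/m².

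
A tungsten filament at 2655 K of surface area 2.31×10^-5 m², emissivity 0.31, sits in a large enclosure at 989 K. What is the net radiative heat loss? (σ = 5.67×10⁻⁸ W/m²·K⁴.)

Q ≈ 19.8 W

Q = εσA(T⁴ − T_s⁴). T⁴ − T_s⁴ = (2655)⁴ − (989)⁴ = 4.97×10^13 − 9.57×10^11 = 4.87×10^13 K⁴.
Q = 0.31 × 5.67×10⁻⁸ × 2.31×10^-5 × 4.87×10^13 = 19.8 W.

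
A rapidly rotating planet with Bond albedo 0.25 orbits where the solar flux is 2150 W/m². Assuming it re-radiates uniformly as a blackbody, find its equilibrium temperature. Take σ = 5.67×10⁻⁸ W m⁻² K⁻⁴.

T ≈ 290 K

Power absorbed = (1−a)S·πR²; power emitted = 4πR²σT⁴. Equating and cancelling πR²:
T = ((1−a)S / 4σ)^(1/4) = (1610 / (4 × 5.67×10⁻⁸))^(1/4) = (7.11×10^9)^(1/4).
T = 290 K.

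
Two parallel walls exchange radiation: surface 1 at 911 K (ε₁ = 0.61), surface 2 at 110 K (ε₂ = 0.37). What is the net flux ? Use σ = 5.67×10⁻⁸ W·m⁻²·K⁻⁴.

For two large parallel gray plates, q = σ(T₁⁴ − T₂⁴) / (1/ε₁ + 1/ε₂ − 1).
1/ε₁ + 1/ε₂ − 1 = 1/0.61 + 1/0.37 − 1 = 3.342.
T₁⁴ − T₂⁴ = 6.89×10^11 − 1.46×10^8 = 6.89×10^11 K⁴.
q = 5.67×10⁻⁸ × 6.89×10^11 / 3.342 = 11700 W/m².

q ≈ 11700 W/m²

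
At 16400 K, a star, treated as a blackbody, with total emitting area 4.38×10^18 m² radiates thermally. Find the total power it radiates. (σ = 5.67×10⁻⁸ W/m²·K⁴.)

P = σAT⁴ = 5.67×10⁻⁸ × 4.38×10^18 × (16400)⁴ = 5.67×10⁻⁸ × 4.38×10^18 × 7.23×10^16.
P = 1.80×10^28 W.

P ≈ 1.80×10^28 W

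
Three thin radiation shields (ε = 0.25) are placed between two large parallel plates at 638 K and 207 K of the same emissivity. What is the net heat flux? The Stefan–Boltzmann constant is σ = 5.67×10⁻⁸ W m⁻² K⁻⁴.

q ≈ 332 W/m²

Each of the 4 gaps contributes resistance (2/ε − 1) = 2/0.25 − 1 = 7.000; total = 28.00.
q = σ(T₁⁴ − T₂⁴) / 28.00 = 5.67×10⁻⁸ × 1.64×10^11 / 28.00 = 332 W/m².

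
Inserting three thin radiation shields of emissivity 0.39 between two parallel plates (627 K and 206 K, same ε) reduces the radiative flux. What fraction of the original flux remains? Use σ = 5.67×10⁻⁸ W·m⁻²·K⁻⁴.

With N identical shields there are N+1 = 4 gaps in series, each with the same radiative resistance, so the flux falls to 1/(N+1) of its unshielded value.

ratio ≈ 0.250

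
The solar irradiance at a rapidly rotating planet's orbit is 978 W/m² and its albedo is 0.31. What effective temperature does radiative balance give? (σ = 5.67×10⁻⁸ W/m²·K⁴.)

T ≈ 234 K

Power absorbed = (1−a)S·πR²; power emitted = 4πR²σT⁴. Equating and cancelling πR²:
T = ((1−a)S / 4σ)^(1/4) = (675 / (4 × 5.67×10⁻⁸))^(1/4) = (2.98×10^9)^(1/4).
T = 234 K.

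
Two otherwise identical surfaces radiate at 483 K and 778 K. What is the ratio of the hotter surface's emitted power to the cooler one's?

ratio ≈ 6.73

P ∝ T⁴, so the ratio is (778/483)⁴ = (1.611)⁴ = 6.73.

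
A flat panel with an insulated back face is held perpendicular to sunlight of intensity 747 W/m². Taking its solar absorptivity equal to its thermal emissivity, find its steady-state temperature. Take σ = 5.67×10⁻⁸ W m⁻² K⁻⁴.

Absorbed flux αS = emitted flux εσT⁴ (one radiating face); with α = ε, T = (S/σ)^(1/4).
T = (747 / 5.67×10⁻⁸)^(1/4) = (1.32×10^10)^(1/4).
T = 339 K.

T ≈ 339 K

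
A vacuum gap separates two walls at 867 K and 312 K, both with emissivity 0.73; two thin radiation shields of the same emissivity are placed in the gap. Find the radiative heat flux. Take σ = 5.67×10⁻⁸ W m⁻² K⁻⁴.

Each of the 3 gaps contributes resistance (2/ε − 1) = 2/0.73 − 1 = 1.740; total = 5.219.
q = σ(T₁⁴ − T₂⁴) / 5.219 = 5.67×10⁻⁸ × 5.56×10^11 / 5.219 = 6040 W/m².

q ≈ 6040 W/m²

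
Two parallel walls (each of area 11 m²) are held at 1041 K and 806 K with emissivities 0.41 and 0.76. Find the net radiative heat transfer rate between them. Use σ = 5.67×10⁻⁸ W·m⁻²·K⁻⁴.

For two large parallel gray plates, q = σ(T₁⁴ − T₂⁴) / (1/ε₁ + 1/ε₂ − 1).
1/ε₁ + 1/ε₂ − 1 = 1/0.41 + 1/0.76 − 1 = 2.755.
T₁⁴ − T₂⁴ = 1.17×10^12 − 4.22×10^11 = 7.52×10^11 K⁴.
q = 5.67×10⁻⁸ × 7.52×10^11 / 2.755 = 15500 W/m².
Q = q·A = 15500 × 11 = 1.70×10^5 W.

Q ≈ 1.70×10^5 W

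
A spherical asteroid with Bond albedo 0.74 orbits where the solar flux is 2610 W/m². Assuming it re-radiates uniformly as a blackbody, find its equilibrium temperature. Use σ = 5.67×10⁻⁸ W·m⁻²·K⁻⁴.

Power absorbed = (1−a)S·πR²; power emitted = 4πR²σT⁴. Equating and cancelling πR²:
T = ((1−a)S / 4σ)^(1/4) = (679 / (4 × 5.67×10⁻⁸))^(1/4) = (2.99×10^9)^(1/4).
T = 234 K.

T ≈ 234 K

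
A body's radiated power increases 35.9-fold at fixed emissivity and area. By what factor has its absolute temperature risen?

factor ≈ 2.45

P ∝ T⁴ ⇒ T ∝ P^(1/4), so T scales by (35.9)^(1/4) = 2.45.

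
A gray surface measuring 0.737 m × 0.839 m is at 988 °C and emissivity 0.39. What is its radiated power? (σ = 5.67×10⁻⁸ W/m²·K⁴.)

P ≈ 34600 W

A = 0.737 × 0.839 = 0.618 m².
988 °C = 1261 K.
P = εσAT⁴ = 0.39 × 5.67×10⁻⁸ × 0.618 × (1261)⁴ = 0.39 × 5.67×10⁻⁸ × 0.618 × 2.53×10^12.
P = 34600 W.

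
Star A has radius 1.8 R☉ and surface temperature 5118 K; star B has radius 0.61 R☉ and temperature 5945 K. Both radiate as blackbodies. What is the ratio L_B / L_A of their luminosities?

L_B/L_A ≈ 0.209

L = 4πR²σT⁴ ∝ R²T⁴, so L_B/L_A = (0.61/1.8)² × (5945/5118)⁴ = 0.115 × 1.82 = 0.209.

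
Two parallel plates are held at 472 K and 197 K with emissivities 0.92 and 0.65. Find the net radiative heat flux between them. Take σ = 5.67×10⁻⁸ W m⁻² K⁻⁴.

q ≈ 1680 W/m²

For two large parallel gray plates, q = σ(T₁⁴ − T₂⁴) / (1/ε₁ + 1/ε₂ − 1).
1/ε₁ + 1/ε₂ − 1 = 1/0.92 + 1/0.65 − 1 = 1.625.
T₁⁴ − T₂⁴ = 4.96×10^10 − 1.51×10^9 = 4.81×10^10 K⁴.
q = 5.67×10⁻⁸ × 4.81×10^10 / 1.625 = 1680 W/m².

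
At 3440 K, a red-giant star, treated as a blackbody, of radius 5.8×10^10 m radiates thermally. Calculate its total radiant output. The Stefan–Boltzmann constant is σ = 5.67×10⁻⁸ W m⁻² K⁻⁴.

P ≈ 3.36×10^29 W

A = 4πr² = 4π × (5.8×10^10)² = 4.23×10^22 m².
P = σAT⁴ = 5.67×10⁻⁸ × 4.23×10^22 × (3440)⁴ = 5.67×10⁻⁸ × 4.23×10^22 × 1.40×10^14.
P = 3.36×10^29 W.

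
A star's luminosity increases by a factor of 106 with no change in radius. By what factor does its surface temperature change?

P ∝ T⁴ ⇒ T ∝ P^(1/4), so T scales by (106)^(1/4) = 3.21.

factor ≈ 3.21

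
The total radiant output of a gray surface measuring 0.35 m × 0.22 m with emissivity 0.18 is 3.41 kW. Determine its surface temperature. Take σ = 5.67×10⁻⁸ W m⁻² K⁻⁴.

A = 0.35 × 0.22 = 0.0770 m².
From P = εσAT⁴, T = (P / εσA)^(1/4) = (3410 / (0.18 × 5.67×10⁻⁸ × 0.0770))^(1/4).
T = (4.34×10^12)^(1/4) = 1440 K.

T ≈ 1440 K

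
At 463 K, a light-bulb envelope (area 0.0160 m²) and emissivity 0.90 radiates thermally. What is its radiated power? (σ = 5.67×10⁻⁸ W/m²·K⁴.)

P ≈ 37.5 W

P = εσAT⁴ = 0.90 × 5.67×10⁻⁸ × 0.0160 × (463)⁴ = 0.90 × 5.67×10⁻⁸ × 0.0160 × 4.60×10^10.
P = 37.5 W.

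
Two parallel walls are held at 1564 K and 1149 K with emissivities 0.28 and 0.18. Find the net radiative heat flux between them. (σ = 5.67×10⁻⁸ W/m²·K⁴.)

For two large parallel gray plates, q = σ(T₁⁴ − T₂⁴) / (1/ε₁ + 1/ε₂ − 1).
1/ε₁ + 1/ε₂ − 1 = 1/0.28 + 1/0.18 − 1 = 8.127.
T₁⁴ − T₂⁴ = 5.98×10^12 − 1.74×10^12 = 4.24×10^12 K⁴.
q = 5.67×10⁻⁸ × 4.24×10^12 / 8.127 = 29600 W/m².

q ≈ 29600 W/m²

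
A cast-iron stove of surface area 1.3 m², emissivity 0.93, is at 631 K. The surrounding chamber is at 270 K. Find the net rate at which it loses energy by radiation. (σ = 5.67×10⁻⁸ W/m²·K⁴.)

Q ≈ 10500 W

Q = εσA(T⁴ − T_s⁴). T⁴ − T_s⁴ = (631)⁴ − (270)⁴ = 1.59×10^11 − 5.31×10^9 = 1.53×10^11 K⁴.
Q = 0.93 × 5.67×10⁻⁸ × 1.30 × 1.53×10^11 = 10500 W.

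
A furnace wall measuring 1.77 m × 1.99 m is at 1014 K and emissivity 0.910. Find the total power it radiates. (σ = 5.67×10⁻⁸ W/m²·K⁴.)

A = 1.77 × 1.99 = 3.52 m².
Stefan–Boltzmann: P = εσAT⁴ = 0.910 × 5.67×10⁻⁸ × 3.52 × (1014)⁴ = 0.910 × 5.67×10⁻⁸ × 3.52 × 1.06×10^12.
P = 1.92×10^5 W.

P ≈ 1.92×10^5 W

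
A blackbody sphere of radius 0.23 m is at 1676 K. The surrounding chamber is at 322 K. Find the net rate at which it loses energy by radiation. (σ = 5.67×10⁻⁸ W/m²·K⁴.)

Q ≈ 2.97×10^5 W

A = 4πr² = 4π × (0.23)² = 0.665 m².
Q = σA(T⁴ − T_s⁴). T⁴ − T_s⁴ = (1676)⁴ − (322)⁴ = 7.89×10^12 − 1.08×10^10 = 7.88×10^12 K⁴.
Q = 5.67×10⁻⁸ × 0.665 × 7.88×10^12 = 2.97×10^5 W.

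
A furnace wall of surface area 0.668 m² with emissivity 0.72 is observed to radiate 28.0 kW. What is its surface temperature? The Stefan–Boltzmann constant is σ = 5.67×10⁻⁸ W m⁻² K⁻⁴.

T ≈ 1010 K

From P = εσAT⁴, T = (P / εσA)^(1/4) = (28000 / (0.72 × 5.67×10⁻⁸ × 0.668))^(1/4).
T = (1.03×10^12)^(1/4) = 1010 K.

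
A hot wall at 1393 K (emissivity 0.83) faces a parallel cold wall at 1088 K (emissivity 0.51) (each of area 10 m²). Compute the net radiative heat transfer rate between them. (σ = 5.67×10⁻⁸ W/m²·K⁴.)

Q ≈ 6.19×10^5 W

For two large parallel gray plates, q = σ(T₁⁴ − T₂⁴) / (1/ε₁ + 1/ε₂ − 1).
1/ε₁ + 1/ε₂ − 1 = 1/0.83 + 1/0.51 − 1 = 2.166.
T₁⁴ − T₂⁴ = 3.77×10^12 − 1.40×10^12 = 2.36×10^12 K⁴.
q = 5.67×10⁻⁸ × 2.36×10^12 / 2.166 = 61900 W/m².
Q = q·A = 61900 × 10 = 6.19×10^5 W.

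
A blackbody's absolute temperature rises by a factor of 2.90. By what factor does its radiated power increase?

P ∝ T⁴, so the power scales as (2.90)⁴ = 70.7.

factor ≈ 70.7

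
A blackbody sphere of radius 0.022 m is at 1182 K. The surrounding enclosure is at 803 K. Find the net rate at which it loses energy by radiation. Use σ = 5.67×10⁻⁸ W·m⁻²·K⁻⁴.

Q ≈ 530 W

A = 4πr² = 4π × (0.022)² = 6.08×10^-3 m².
Q = σA(T⁴ − T_s⁴). T⁴ − T_s⁴ = (1182)⁴ − (803)⁴ = 1.95×10^12 − 4.16×10^11 = 1.54×10^12 K⁴.
Q = 5.67×10⁻⁸ × 6.08×10^-3 × 1.54×10^12 = 530 W.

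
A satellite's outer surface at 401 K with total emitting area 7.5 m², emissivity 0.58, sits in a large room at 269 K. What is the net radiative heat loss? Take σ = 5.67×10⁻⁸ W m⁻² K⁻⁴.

Q ≈ 5090 W

Q = εσA(T⁴ − T_s⁴). T⁴ − T_s⁴ = (401)⁴ − (269)⁴ = 2.59×10^10 − 5.24×10^9 = 2.06×10^10 K⁴.
Q = 0.58 × 5.67×10⁻⁸ × 7.50 × 2.06×10^10 = 5090 W.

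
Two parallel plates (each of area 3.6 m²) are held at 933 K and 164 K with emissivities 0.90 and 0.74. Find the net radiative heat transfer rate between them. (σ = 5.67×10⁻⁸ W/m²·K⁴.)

Q ≈ 1.06×10^5 W

For two large parallel gray plates, q = σ(T₁⁴ − T₂⁴) / (1/ε₁ + 1/ε₂ − 1).
1/ε₁ + 1/ε₂ − 1 = 1/0.90 + 1/0.74 − 1 = 1.462.
T₁⁴ − T₂⁴ = 7.58×10^11 − 7.23×10^8 = 7.57×10^11 K⁴.
q = 5.67×10⁻⁸ × 7.57×10^11 / 1.462 = 29400 W/m².
Q = q·A = 29400 × 3.6 = 1.06×10^5 W.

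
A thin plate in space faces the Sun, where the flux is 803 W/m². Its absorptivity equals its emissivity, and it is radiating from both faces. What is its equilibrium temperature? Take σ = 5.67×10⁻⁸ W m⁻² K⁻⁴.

Absorbed flux αS = emitted flux 2εσT⁴ per unit area; with α = ε this gives T = (S/2σ)^(1/4).
T = (803 / (2 × 5.67×10⁻⁸))^(1/4) = (7.08×10^9)^(1/4).
T = 290 K.

T ≈ 290 K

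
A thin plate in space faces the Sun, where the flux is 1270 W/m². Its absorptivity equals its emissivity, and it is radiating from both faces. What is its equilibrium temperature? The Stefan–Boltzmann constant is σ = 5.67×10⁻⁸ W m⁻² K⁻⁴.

Absorbed flux αS = emitted flux 2εσT⁴ per unit area; with α = ε this gives T = (S/2σ)^(1/4).
T = (1270 / (2 × 5.67×10⁻⁸))^(1/4) = (1.12×10^10)^(1/4).
T = 325 K.

T ≈ 325 K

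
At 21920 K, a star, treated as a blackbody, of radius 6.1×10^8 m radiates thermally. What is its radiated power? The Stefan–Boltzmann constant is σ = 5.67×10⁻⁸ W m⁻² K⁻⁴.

P ≈ 6.12×10^28 W

A = 4πr² = 4π × (6.1×10^8)² = 4.68×10^18 m².
P = σAT⁴ = 5.67×10⁻⁸ × 4.68×10^18 × (21920)⁴ = 5.67×10⁻⁸ × 4.68×10^18 × 2.31×10^17.
P = 6.12×10^28 W.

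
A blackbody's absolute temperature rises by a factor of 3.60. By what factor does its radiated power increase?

factor ≈ 168

P ∝ T⁴, so the power scales as (3.60)⁴ = 168.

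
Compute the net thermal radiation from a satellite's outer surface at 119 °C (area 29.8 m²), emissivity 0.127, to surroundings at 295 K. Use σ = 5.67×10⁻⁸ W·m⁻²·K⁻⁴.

Convert: 119 °C = 392 K.
Q = εσA(T⁴ − T_s⁴). T⁴ − T_s⁴ = (392)⁴ − (295)⁴ = 2.36×10^10 − 7.57×10^9 = 1.60×10^10 K⁴.
Q = 0.127 × 5.67×10⁻⁸ × 29.8 × 1.60×10^10 = 3440 W.

Q ≈ 3440 W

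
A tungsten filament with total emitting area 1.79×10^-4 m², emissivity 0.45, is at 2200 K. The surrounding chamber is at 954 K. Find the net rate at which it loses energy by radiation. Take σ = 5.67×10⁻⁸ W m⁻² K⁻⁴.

Q ≈ 103 W

Q = εσA(T⁴ − T_s⁴). T⁴ − T_s⁴ = (2200)⁴ − (954)⁴ = 2.34×10^13 − 8.28×10^11 = 2.26×10^13 K⁴.
Q = 0.45 × 5.67×10⁻⁸ × 1.79×10^-4 × 2.26×10^13 = 103 W.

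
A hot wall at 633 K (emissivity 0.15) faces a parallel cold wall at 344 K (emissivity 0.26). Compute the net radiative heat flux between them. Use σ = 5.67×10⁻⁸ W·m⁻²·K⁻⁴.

For two large parallel gray plates, q = σ(T₁⁴ − T₂⁴) / (1/ε₁ + 1/ε₂ − 1).
1/ε₁ + 1/ε₂ − 1 = 1/0.15 + 1/0.26 − 1 = 9.513.
T₁⁴ − T₂⁴ = 1.61×10^11 − 1.40×10^10 = 1.47×10^11 K⁴.
q = 5.67×10⁻⁸ × 1.47×10^11 / 9.513 = 873 W/m².

q ≈ 873 W/m²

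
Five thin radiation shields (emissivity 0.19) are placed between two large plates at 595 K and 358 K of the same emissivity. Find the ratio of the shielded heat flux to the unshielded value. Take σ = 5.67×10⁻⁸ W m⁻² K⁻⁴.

With N identical shields there are N+1 = 6 gaps in series, each with the same radiative resistance, so the flux falls to 1/(N+1) of its unshielded value.

ratio ≈ 0.167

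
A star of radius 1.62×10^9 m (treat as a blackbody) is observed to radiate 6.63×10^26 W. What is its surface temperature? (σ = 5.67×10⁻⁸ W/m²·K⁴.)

T ≈ 4340 K

A = 4πr² = 4π × (1.62×10^9)² = 3.30×10^19 m².
From P = σAT⁴, T = (P / σA)^(1/4) = (6.63×10^26 / (5.67×10⁻⁸ × 3.30×10^19))^(1/4).
T = (3.55×10^14)^(1/4) = 4340 K.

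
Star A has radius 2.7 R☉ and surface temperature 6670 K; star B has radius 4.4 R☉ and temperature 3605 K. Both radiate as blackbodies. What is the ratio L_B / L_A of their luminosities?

L_B/L_A ≈ 0.227

L = 4πR²σT⁴ ∝ R²T⁴, so L_B/L_A = (4.4/2.7)² × (3605/6670)⁴ = 2.66 × 0.0853 = 0.227.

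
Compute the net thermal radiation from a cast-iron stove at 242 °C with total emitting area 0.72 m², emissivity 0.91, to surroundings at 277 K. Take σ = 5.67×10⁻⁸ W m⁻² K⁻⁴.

Q ≈ 2390 W

Convert: 242 °C = 515 K.
Q = εσA(T⁴ − T_s⁴). T⁴ − T_s⁴ = (515)⁴ − (277)⁴ = 7.03×10^10 − 5.89×10^9 = 6.45×10^10 K⁴.
Q = 0.91 × 5.67×10⁻⁸ × 0.720 × 6.45×10^10 = 2390 W.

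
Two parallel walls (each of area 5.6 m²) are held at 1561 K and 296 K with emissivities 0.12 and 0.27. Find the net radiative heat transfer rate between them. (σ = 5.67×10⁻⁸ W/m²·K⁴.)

For two large parallel gray plates, q = σ(T₁⁴ − T₂⁴) / (1/ε₁ + 1/ε₂ − 1).
1/ε₁ + 1/ε₂ − 1 = 1/0.12 + 1/0.27 − 1 = 11.04.
T₁⁴ − T₂⁴ = 5.94×10^12 − 7.68×10^9 = 5.93×10^12 K⁴.
q = 5.67×10⁻⁸ × 5.93×10^12 / 11.04 = 30500 W/m².
Q = q·A = 30500 × 5.6 = 1.71×10^5 W.

Q ≈ 1.71×10^5 W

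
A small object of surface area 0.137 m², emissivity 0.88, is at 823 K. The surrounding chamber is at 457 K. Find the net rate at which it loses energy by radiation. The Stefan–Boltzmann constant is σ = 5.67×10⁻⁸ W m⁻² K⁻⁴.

Q ≈ 2840 W

Q = εσA(T⁴ − T_s⁴). T⁴ − T_s⁴ = (823)⁴ − (457)⁴ = 4.59×10^11 − 4.36×10^10 = 4.15×10^11 K⁴.
Q = 0.88 × 5.67×10⁻⁸ × 0.137 × 4.15×10^11 = 2840 W.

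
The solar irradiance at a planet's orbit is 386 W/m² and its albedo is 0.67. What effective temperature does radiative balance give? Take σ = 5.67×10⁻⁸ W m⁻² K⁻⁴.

Power absorbed = (1−a)S·πR²; power emitted = 4πR²σT⁴. Equating and cancelling πR²:
T = ((1−a)S / 4σ)^(1/4) = (127 / (4 × 5.67×10⁻⁸))^(1/4) = (5.62×10^8)^(1/4).
T = 154 K.

T ≈ 154 K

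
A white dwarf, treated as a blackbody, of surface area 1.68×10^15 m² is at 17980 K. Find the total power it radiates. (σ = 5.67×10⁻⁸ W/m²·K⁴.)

P ≈ 9.96×10^24 W

P = σAT⁴ = 5.67×10⁻⁸ × 1.68×10^15 × (17980)⁴ = 5.67×10⁻⁸ × 1.68×10^15 × 1.05×10^17.
P = 9.96×10^24 W.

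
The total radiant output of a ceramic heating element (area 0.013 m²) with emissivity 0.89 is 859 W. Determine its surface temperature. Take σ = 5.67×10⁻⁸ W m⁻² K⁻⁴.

From P = εσAT⁴, T = (P / εσA)^(1/4) = (859 / (0.89 × 5.67×10⁻⁸ × 0.0130))^(1/4).
T = (1.31×10^12)^(1/4) = 1070 K.

T ≈ 1070 K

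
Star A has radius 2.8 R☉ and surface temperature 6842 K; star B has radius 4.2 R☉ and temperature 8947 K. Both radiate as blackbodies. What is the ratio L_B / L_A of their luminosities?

L = 4πR²σT⁴ ∝ R²T⁴, so L_B/L_A = (4.2/2.8)² × (8947/6842)⁴ = 2.25 × 2.92 = 6.58.

L_B/L_A ≈ 6.58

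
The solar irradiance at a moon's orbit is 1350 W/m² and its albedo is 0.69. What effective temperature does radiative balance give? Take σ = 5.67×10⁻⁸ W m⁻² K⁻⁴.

Power absorbed = (1−a)S·πR²; power emitted = 4πR²σT⁴. Equating and cancelling πR²:
T = ((1−a)S / 4σ)^(1/4) = (419 / (4 × 5.67×10⁻⁸))^(1/4) = (1.85×10^9)^(1/4).
T = 207 K.

T ≈ 207 K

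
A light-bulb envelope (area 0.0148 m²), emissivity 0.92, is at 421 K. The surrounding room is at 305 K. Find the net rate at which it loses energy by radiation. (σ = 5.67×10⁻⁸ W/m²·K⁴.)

Q ≈ 17.6 W

Q = εσA(T⁴ − T_s⁴). T⁴ − T_s⁴ = (421)⁴ − (305)⁴ = 3.14×10^10 − 8.65×10^9 = 2.28×10^10 K⁴.
Q = 0.92 × 5.67×10⁻⁸ × 0.0148 × 2.28×10^10 = 17.6 W.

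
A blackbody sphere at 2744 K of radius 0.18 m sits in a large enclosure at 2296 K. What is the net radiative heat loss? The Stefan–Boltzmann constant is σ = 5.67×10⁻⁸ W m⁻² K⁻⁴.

A = 4πr² = 4π × (0.18)² = 0.407 m².
Q = σA(T⁴ − T_s⁴). T⁴ − T_s⁴ = (2744)⁴ − (2296)⁴ = 5.67×10^13 − 2.78×10^13 = 2.89×10^13 K⁴.
Q = 5.67×10⁻⁸ × 0.407 × 2.89×10^13 = 6.67×10^5 W.

Q ≈ 6.67×10^5 W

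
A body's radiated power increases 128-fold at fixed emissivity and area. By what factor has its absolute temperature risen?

factor ≈ 3.36

P ∝ T⁴ ⇒ T ∝ P^(1/4), so T scales by (128)^(1/4) = 3.36.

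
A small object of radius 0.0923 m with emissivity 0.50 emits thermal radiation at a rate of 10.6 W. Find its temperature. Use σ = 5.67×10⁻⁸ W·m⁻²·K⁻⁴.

A = 4πr² = 4π × (0.0923)² = 0.107 m².
From P = εσAT⁴, T = (P / εσA)^(1/4) = (10.6 / (0.50 × 5.67×10⁻⁸ × 0.107))^(1/4).
T = (3.49×10^9)^(1/4) = 243 K.

T ≈ 243 K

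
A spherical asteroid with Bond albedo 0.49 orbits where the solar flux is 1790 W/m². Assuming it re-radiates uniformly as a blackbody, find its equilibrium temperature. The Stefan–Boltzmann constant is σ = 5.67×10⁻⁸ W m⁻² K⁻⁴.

T ≈ 252 K

Power absorbed = (1−a)S·πR²; power emitted = 4πR²σT⁴. Equating and cancelling πR²:
T = ((1−a)S / 4σ)^(1/4) = (913 / (4 × 5.67×10⁻⁸))^(1/4) = (4.03×10^9)^(1/4).
T = 252 K.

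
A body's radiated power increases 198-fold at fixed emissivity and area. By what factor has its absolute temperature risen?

P ∝ T⁴ ⇒ T ∝ P^(1/4), so T scales by (198)^(1/4) = 3.75.

factor ≈ 3.75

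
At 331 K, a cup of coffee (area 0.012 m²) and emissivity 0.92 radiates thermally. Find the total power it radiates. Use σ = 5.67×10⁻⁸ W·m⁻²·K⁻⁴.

P ≈ 7.51 W

Stefan–Boltzmann: P = εσAT⁴ = 0.92 × 5.67×10⁻⁸ × 0.0120 × (331)⁴ = 0.92 × 5.67×10⁻⁸ × 0.0120 × 1.20×10^10.
P = 7.51 W.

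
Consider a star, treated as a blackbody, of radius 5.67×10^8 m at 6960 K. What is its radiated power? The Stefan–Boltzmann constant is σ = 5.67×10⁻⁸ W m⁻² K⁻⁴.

A = 4πr² = 4π × (5.67×10^8)² = 4.04×10^18 m².
P = σAT⁴ = 5.67×10⁻⁸ × 4.04×10^18 × (6960)⁴ = 5.67×10⁻⁸ × 4.04×10^18 × 2.35×10^15.
P = 5.38×10^26 W.

P ≈ 5.38×10^26 W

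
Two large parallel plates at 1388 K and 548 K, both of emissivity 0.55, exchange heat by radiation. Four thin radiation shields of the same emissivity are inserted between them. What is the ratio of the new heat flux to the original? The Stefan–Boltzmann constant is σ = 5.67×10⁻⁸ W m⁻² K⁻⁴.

With N identical shields there are N+1 = 5 gaps in series, each with the same radiative resistance, so the flux falls to 1/(N+1) of its unshielded value.

ratio ≈ 0.200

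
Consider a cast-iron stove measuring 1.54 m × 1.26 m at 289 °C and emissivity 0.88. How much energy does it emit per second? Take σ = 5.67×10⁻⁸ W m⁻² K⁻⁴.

A = 1.54 × 1.26 = 1.94 m².
289 °C = 562 K.
Stefan–Boltzmann: P = εσAT⁴ = 0.88 × 5.67×10⁻⁸ × 1.94 × (562)⁴ = 0.88 × 5.67×10⁻⁸ × 1.94 × 9.98×10^10.
P = 9660 W.

P ≈ 9660 W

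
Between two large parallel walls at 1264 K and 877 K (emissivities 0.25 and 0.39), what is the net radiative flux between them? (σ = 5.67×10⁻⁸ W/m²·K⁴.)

q ≈ 20000 W/m²

For two large parallel gray plates, q = σ(T₁⁴ − T₂⁴) / (1/ε₁ + 1/ε₂ − 1).
1/ε₁ + 1/ε₂ − 1 = 1/0.25 + 1/0.39 − 1 = 5.564.
T₁⁴ − T₂⁴ = 2.55×10^12 − 5.92×10^11 = 1.96×10^12 K⁴.
q = 5.67×10⁻⁸ × 1.96×10^12 / 5.564 = 20000 W/m².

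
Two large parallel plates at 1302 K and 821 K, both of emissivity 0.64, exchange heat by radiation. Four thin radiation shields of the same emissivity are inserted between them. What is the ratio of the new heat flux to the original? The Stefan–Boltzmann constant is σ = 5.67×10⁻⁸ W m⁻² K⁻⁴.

With N identical shields there are N+1 = 5 gaps in series, each with the same radiative resistance, so the flux falls to 1/(N+1) of its unshielded value.

ratio ≈ 0.200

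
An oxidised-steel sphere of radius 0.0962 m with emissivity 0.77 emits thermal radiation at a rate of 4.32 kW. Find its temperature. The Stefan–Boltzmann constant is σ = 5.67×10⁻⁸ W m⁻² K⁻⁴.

T ≈ 960 K

A = 4πr² = 4π × (0.0962)² = 0.116 m².
From P = εσAT⁴, T = (P / εσA)^(1/4) = (4320 / (0.77 × 5.67×10⁻⁸ × 0.116))^(1/4).
T = (8.51×10^11)^(1/4) = 960 K.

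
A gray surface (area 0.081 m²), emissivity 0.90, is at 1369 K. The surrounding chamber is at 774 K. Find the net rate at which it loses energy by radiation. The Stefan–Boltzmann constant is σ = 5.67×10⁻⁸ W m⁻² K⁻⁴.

Q ≈ 13000 W

Q = εσA(T⁴ − T_s⁴). T⁴ − T_s⁴ = (1369)⁴ − (774)⁴ = 3.51×10^12 − 3.59×10^11 = 3.15×10^12 K⁴.
Q = 0.90 × 5.67×10⁻⁸ × 0.0810 × 3.15×10^12 = 13000 W.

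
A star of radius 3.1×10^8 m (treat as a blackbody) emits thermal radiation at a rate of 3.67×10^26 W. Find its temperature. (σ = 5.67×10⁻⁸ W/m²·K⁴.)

T ≈ 8560 K

A = 4πr² = 4π × (3.1×10^8)² = 1.21×10^18 m².
From P = σAT⁴, T = (P / σA)^(1/4) = (3.67×10^26 / (5.67×10⁻⁸ × 1.21×10^18))^(1/4).
T = (5.36×10^15)^(1/4) = 8560 K.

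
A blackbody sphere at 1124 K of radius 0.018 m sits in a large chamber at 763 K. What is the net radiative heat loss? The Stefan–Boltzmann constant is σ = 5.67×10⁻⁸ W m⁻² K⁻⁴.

Q ≈ 290 W

A = 4πr² = 4π × (0.018)² = 4.07×10^-3 m².
Q = σA(T⁴ − T_s⁴). T⁴ − T_s⁴ = (1124)⁴ − (763)⁴ = 1.60×10^12 − 3.39×10^11 = 1.26×10^12 K⁴.
Q = 5.67×10⁻⁸ × 4.07×10^-3 × 1.26×10^12 = 290 W.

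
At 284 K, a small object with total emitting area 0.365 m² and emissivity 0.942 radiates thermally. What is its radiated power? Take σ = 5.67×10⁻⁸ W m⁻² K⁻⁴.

P = εσAT⁴ = 0.942 × 5.67×10⁻⁸ × 0.365 × (284)⁴ = 0.942 × 5.67×10⁻⁸ × 0.365 × 6.51×10^9.
P = 127 W.

P ≈ 127 W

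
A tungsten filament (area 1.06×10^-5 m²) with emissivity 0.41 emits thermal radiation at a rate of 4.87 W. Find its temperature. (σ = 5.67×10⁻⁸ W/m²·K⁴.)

From P = εσAT⁴, T = (P / εσA)^(1/4) = (4.87 / (0.41 × 5.67×10⁻⁸ × 1.06×10^-5))^(1/4).
T = (1.98×10^13)^(1/4) = 2110 K.

T ≈ 2110 K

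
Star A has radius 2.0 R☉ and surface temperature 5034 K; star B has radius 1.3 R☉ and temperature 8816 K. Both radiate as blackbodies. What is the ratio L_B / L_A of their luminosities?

L = 4πR²σT⁴ ∝ R²T⁴, so L_B/L_A = (1.3/2.0)² × (8816/5034)⁴ = 0.423 × 9.41 = 3.97.

L_B/L_A ≈ 3.97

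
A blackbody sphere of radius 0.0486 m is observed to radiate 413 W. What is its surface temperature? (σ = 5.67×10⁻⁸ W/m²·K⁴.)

T ≈ 704 K

A = 4πr² = 4π × (0.0486)² = 0.0297 m².
From P = σAT⁴, T = (P / σA)^(1/4) = (413 / (5.67×10⁻⁸ × 0.0297))^(1/4).
T = (2.45×10^11)^(1/4) = 704 K.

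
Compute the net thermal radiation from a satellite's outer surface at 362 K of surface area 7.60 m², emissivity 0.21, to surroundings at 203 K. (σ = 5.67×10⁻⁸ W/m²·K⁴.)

Q = εσA(T⁴ − T_s⁴). T⁴ − T_s⁴ = (362)⁴ − (203)⁴ = 1.72×10^10 − 1.70×10^9 = 1.55×10^10 K⁴.
Q = 0.21 × 5.67×10⁻⁸ × 7.60 × 1.55×10^10 = 1400 W.

Q ≈ 1400 W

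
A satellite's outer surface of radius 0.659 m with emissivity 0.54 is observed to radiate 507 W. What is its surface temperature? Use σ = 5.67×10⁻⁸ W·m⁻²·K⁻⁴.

A = 4πr² = 4π × (0.659)² = 5.46 m².
From P = εσAT⁴, T = (P / εσA)^(1/4) = (507 / (0.54 × 5.67×10⁻⁸ × 5.46))^(1/4).
T = (3.03×10^9)^(1/4) = 235 K.

T ≈ 235 K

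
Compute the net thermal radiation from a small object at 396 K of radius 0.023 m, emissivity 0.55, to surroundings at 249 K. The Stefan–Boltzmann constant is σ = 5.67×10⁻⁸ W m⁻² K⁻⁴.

Q ≈ 4.30 W

A = 4πr² = 4π × (0.023)² = 6.65×10^-3 m².
Q = εσA(T⁴ − T_s⁴). T⁴ − T_s⁴ = (396)⁴ − (249)⁴ = 2.46×10^10 − 3.84×10^9 = 2.07×10^10 K⁴.
Q = 0.55 × 5.67×10⁻⁸ × 6.65×10^-3 × 2.07×10^10 = 4.30 W.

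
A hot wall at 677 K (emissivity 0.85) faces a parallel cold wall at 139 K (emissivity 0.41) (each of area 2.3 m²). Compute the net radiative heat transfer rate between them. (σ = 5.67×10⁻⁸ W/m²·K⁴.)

Q ≈ 10500 W

For two large parallel gray plates, q = σ(T₁⁴ − T₂⁴) / (1/ε₁ + 1/ε₂ − 1).
1/ε₁ + 1/ε₂ − 1 = 1/0.85 + 1/0.41 − 1 = 2.615.
T₁⁴ − T₂⁴ = 2.10×10^11 − 3.73×10^8 = 2.10×10^11 K⁴.
q = 5.67×10⁻⁸ × 2.10×10^11 / 2.615 = 4550 W/m².
Q = q·A = 4550 × 2.3 = 10500 W.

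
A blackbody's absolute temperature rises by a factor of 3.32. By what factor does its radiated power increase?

factor ≈ 121

P ∝ T⁴, so the power scales as (3.32)⁴ = 121.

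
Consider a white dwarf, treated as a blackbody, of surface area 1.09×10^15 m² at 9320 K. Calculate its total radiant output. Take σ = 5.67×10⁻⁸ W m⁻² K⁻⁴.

P = σAT⁴ = 5.67×10⁻⁸ × 1.09×10^15 × (9320)⁴ = 5.67×10⁻⁸ × 1.09×10^15 × 7.55×10^15.
P = 4.66×10^23 W.

P ≈ 4.66×10^23 W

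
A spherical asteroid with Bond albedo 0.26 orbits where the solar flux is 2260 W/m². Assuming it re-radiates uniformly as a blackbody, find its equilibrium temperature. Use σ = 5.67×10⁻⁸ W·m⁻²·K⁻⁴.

T ≈ 293 K

Power absorbed = (1−a)S·πR²; power emitted = 4πR²σT⁴. Equating and cancelling πR²:
T = ((1−a)S / 4σ)^(1/4) = (1670 / (4 × 5.67×10⁻⁸))^(1/4) = (7.37×10^9)^(1/4).
T = 293 K.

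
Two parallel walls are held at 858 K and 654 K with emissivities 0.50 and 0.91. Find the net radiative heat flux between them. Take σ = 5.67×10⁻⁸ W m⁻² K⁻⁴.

q ≈ 9700 W/m²

For two large parallel gray plates, q = σ(T₁⁴ − T₂⁴) / (1/ε₁ + 1/ε₂ − 1).
1/ε₁ + 1/ε₂ − 1 = 1/0.50 + 1/0.91 − 1 = 2.099.
T₁⁴ − T₂⁴ = 5.42×10^11 − 1.83×10^11 = 3.59×10^11 K⁴.
q = 5.67×10⁻⁸ × 3.59×10^11 / 2.099 = 9700 W/m².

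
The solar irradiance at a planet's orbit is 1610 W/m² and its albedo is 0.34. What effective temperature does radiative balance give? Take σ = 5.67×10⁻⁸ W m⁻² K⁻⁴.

T ≈ 262 K

Power absorbed = (1−a)S·πR²; power emitted = 4πR²σT⁴. Equating and cancelling πR²:
T = ((1−a)S / 4σ)^(1/4) = (1060 / (4 × 5.67×10⁻⁸))^(1/4) = (4.69×10^9)^(1/4).
T = 262 K.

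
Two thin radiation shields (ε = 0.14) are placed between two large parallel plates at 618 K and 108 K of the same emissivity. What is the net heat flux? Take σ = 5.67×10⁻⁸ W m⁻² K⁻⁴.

q ≈ 207 W/m²

Each of the 3 gaps contributes resistance (2/ε − 1) = 2/0.14 − 1 = 13.29; total = 39.86.
q = σ(T₁⁴ − T₂⁴) / 39.86 = 5.67×10⁻⁸ × 1.46×10^11 / 39.86 = 207 W/m².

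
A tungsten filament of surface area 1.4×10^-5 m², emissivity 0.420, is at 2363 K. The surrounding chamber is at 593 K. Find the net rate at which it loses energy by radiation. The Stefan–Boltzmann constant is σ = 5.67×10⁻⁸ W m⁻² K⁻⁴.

Q ≈ 10.4 W

Q = εσA(T⁴ − T_s⁴). T⁴ − T_s⁴ = (2363)⁴ − (593)⁴ = 3.12×10^13 − 1.24×10^11 = 3.11×10^13 K⁴.
Q = 0.420 × 5.67×10⁻⁸ × 1.40×10^-5 × 3.11×10^13 = 10.4 W.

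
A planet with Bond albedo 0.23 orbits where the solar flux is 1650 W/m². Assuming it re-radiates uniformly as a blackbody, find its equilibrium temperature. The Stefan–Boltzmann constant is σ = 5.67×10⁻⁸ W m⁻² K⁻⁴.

Power absorbed = (1−a)S·πR²; power emitted = 4πR²σT⁴. Equating and cancelling πR²:
T = ((1−a)S / 4σ)^(1/4) = (1270 / (4 × 5.67×10⁻⁸))^(1/4) = (5.60×10^9)^(1/4).
T = 274 K.

T ≈ 274 K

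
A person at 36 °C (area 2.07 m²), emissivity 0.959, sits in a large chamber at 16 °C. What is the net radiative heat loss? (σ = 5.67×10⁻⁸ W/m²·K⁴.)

Q ≈ 241 W

Convert: 36 °C = 309 K; 16 °C = 289 K.
Q = εσA(T⁴ − T_s⁴). T⁴ − T_s⁴ = (309)⁴ − (289)⁴ = 9.12×10^9 − 6.98×10^9 = 2.14×10^9 K⁴.
Q = 0.959 × 5.67×10⁻⁸ × 2.07 × 2.14×10^9 = 241 W.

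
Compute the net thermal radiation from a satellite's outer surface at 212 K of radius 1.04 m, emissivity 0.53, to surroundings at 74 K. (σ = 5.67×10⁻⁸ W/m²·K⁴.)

Q ≈ 813 W

A = 4πr² = 4π × (1.04)² = 13.6 m².
Q = εσA(T⁴ − T_s⁴). T⁴ − T_s⁴ = (212)⁴ − (74)⁴ = 2.02×10^9 − 3.00×10^7 = 1.99×10^9 K⁴.
Q = 0.53 × 5.67×10⁻⁸ × 13.6 × 1.99×10^9 = 813 W.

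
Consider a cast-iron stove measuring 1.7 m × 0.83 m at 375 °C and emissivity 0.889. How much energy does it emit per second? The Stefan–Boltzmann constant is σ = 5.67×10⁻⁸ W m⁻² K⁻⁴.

A = 1.7 × 0.83 = 1.41 m².
375 °C = 648 K.
Stefan–Boltzmann: P = εσAT⁴ = 0.889 × 5.67×10⁻⁸ × 1.41 × (648)⁴ = 0.889 × 5.67×10⁻⁸ × 1.41 × 1.76×10^11.
P = 12500 W.

P ≈ 12500 W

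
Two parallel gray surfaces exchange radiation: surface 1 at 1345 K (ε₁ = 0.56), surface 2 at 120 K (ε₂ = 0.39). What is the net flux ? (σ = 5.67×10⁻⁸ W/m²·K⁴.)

q ≈ 55400 W/m²

For two large parallel gray plates, q = σ(T₁⁴ − T₂⁴) / (1/ε₁ + 1/ε₂ − 1).
1/ε₁ + 1/ε₂ − 1 = 1/0.56 + 1/0.39 − 1 = 3.350.
T₁⁴ − T₂⁴ = 3.27×10^12 − 2.07×10^8 = 3.27×10^12 K⁴.
q = 5.67×10⁻⁸ × 3.27×10^12 / 3.350 = 55400 W/m².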